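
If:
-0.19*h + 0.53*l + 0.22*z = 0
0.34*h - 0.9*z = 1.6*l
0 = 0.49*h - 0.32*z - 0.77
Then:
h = 0.95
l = 0.73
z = -0.95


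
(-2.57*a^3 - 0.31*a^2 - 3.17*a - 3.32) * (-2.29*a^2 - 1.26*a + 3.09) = 5.8853*a^5 + 3.9481*a^4 - 0.291399999999999*a^3 + 10.6391*a^2 - 5.6121*a - 10.2588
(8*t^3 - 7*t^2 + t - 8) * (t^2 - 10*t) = 8*t^5 - 87*t^4 + 71*t^3 - 18*t^2 + 80*t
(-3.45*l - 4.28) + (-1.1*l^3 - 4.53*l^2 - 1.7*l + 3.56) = -1.1*l^3 - 4.53*l^2 - 5.15*l - 0.72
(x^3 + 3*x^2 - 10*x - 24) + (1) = x^3 + 3*x^2 - 10*x - 23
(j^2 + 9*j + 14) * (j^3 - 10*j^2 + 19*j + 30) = j^5 - j^4 - 57*j^3 + 61*j^2 + 536*j + 420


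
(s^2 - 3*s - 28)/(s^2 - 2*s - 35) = (s + 4)/(s + 5)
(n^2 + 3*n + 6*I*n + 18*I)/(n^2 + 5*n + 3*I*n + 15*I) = (n^2 + n*(3 + 6*I) + 18*I)/(n^2 + n*(5 + 3*I) + 15*I)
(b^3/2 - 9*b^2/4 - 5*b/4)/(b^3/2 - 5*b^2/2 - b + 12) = b*(2*b^2 - 9*b - 5)/(2*(b^3 - 5*b^2 - 2*b + 24))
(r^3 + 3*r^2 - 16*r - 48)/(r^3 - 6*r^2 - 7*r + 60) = (r + 4)/(r - 5)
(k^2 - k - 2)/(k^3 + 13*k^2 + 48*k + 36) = (k - 2)/(k^2 + 12*k + 36)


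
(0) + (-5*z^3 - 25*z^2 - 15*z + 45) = -5*z^3 - 25*z^2 - 15*z + 45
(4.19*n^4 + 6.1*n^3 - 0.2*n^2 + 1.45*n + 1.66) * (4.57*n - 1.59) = 19.1483*n^5 + 21.2149*n^4 - 10.613*n^3 + 6.9445*n^2 + 5.2807*n - 2.6394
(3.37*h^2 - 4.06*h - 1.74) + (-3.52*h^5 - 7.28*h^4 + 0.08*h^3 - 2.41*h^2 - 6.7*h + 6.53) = -3.52*h^5 - 7.28*h^4 + 0.08*h^3 + 0.96*h^2 - 10.76*h + 4.79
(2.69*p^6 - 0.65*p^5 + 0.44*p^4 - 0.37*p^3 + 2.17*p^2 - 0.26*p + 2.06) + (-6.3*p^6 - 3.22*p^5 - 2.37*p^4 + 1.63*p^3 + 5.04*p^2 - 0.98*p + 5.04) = -3.61*p^6 - 3.87*p^5 - 1.93*p^4 + 1.26*p^3 + 7.21*p^2 - 1.24*p + 7.1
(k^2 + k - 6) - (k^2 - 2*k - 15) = 3*k + 9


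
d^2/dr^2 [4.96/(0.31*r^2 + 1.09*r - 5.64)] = (-0.953312*r^2 - 3.351968*r + 4.96*(0.62*r + 1.09)*(1.24*r + 2.18) + 17.344128)/(0.31*r^2 + 1.09*r - 5.64)^3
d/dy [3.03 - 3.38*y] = -3.38000000000000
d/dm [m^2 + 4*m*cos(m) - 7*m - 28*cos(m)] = -4*m*sin(m) + 2*m + 28*sin(m) + 4*cos(m) - 7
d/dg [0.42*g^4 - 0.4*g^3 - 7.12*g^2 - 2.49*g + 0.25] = 1.68*g^3 - 1.2*g^2 - 14.24*g - 2.49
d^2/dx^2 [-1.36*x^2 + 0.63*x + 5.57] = -2.72000000000000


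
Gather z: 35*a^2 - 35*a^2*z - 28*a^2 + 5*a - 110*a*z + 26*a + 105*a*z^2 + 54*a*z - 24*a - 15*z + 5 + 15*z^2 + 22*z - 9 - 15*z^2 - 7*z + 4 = 7*a^2 + 105*a*z^2 + 7*a + z*(-35*a^2 - 56*a)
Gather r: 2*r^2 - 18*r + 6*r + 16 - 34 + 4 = 2*r^2 - 12*r - 14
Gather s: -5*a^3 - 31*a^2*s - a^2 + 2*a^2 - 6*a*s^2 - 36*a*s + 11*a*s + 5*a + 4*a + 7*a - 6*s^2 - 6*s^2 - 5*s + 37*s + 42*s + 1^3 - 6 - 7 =-5*a^3 + a^2 + 16*a + s^2*(-6*a - 12) + s*(-31*a^2 - 25*a + 74) - 12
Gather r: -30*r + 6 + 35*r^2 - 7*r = 35*r^2 - 37*r + 6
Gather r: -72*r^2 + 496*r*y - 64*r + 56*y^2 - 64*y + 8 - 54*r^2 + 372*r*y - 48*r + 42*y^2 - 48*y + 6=-126*r^2 + r*(868*y - 112) + 98*y^2 - 112*y + 14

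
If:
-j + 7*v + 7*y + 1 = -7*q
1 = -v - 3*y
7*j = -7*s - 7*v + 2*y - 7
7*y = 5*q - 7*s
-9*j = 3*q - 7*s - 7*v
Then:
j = -365/629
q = 475/629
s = 2417/4403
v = -611/629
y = -6/629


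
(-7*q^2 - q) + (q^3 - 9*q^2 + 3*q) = q^3 - 16*q^2 + 2*q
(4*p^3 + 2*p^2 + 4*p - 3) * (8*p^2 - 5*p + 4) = 32*p^5 - 4*p^4 + 38*p^3 - 36*p^2 + 31*p - 12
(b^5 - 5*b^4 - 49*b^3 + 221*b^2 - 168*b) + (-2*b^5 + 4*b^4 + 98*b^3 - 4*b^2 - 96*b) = -b^5 - b^4 + 49*b^3 + 217*b^2 - 264*b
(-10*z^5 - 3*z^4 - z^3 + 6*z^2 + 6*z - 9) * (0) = 0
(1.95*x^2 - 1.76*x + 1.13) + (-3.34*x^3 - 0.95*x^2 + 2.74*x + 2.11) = -3.34*x^3 + 1.0*x^2 + 0.98*x + 3.24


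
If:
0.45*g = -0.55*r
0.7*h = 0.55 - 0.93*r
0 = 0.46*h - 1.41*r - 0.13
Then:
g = -0.14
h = 0.63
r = 0.11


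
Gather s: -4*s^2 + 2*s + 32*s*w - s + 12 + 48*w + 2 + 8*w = -4*s^2 + s*(32*w + 1) + 56*w + 14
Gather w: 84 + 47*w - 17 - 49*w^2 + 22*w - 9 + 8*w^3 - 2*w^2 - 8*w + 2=8*w^3 - 51*w^2 + 61*w + 60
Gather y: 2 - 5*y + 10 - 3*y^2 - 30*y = -3*y^2 - 35*y + 12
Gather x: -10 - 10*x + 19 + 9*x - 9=-x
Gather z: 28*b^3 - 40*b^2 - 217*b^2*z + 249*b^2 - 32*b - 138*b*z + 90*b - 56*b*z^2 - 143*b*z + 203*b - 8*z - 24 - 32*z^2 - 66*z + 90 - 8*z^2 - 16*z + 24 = 28*b^3 + 209*b^2 + 261*b + z^2*(-56*b - 40) + z*(-217*b^2 - 281*b - 90) + 90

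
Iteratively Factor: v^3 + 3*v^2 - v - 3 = (v + 1)*(v^2 + 2*v - 3) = (v - 1)*(v + 1)*(v + 3)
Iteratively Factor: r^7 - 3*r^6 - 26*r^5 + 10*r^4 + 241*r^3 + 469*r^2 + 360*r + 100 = (r + 2)*(r^6 - 5*r^5 - 16*r^4 + 42*r^3 + 157*r^2 + 155*r + 50) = (r + 1)*(r + 2)*(r^5 - 6*r^4 - 10*r^3 + 52*r^2 + 105*r + 50) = (r + 1)^2*(r + 2)*(r^4 - 7*r^3 - 3*r^2 + 55*r + 50) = (r - 5)*(r + 1)^2*(r + 2)*(r^3 - 2*r^2 - 13*r - 10) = (r - 5)*(r + 1)^3*(r + 2)*(r^2 - 3*r - 10) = (r - 5)^2*(r + 1)^3*(r + 2)*(r + 2)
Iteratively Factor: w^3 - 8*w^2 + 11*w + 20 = (w - 4)*(w^2 - 4*w - 5) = (w - 4)*(w + 1)*(w - 5)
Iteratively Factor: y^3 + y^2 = (y + 1)*(y^2) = y*(y + 1)*(y)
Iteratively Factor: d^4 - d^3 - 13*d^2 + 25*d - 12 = (d - 1)*(d^3 - 13*d + 12) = (d - 1)^2*(d^2 + d - 12) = (d - 1)^2*(d + 4)*(d - 3)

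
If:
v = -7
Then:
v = -7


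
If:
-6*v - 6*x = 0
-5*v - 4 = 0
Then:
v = -4/5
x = 4/5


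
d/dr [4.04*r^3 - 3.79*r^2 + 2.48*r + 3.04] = 12.12*r^2 - 7.58*r + 2.48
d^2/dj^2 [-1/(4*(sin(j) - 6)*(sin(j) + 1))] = (4*sin(j)^3 - 19*sin(j)^2 + 62*sin(j) - 62)/(4*(sin(j) - 6)^3*(sin(j) + 1)^2)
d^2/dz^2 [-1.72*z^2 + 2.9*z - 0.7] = -3.44000000000000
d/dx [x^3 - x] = 3*x^2 - 1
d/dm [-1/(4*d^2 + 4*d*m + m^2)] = 2*(2*d + m)/(4*d^2 + 4*d*m + m^2)^2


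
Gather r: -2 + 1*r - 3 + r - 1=2*r - 6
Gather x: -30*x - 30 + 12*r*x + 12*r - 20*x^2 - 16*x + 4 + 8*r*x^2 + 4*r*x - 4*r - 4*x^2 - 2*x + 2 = 8*r + x^2*(8*r - 24) + x*(16*r - 48) - 24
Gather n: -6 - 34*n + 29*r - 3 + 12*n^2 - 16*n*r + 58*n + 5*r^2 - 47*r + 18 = 12*n^2 + n*(24 - 16*r) + 5*r^2 - 18*r + 9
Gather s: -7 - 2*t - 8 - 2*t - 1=-4*t - 16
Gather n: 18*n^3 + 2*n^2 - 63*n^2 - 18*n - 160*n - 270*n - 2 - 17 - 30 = 18*n^3 - 61*n^2 - 448*n - 49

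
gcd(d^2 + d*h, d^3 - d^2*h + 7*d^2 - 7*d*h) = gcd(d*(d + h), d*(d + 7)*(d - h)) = d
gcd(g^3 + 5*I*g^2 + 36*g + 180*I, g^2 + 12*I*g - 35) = g + 5*I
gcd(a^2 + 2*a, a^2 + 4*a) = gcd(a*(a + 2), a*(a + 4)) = a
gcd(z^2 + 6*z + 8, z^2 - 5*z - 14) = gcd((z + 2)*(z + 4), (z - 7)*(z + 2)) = z + 2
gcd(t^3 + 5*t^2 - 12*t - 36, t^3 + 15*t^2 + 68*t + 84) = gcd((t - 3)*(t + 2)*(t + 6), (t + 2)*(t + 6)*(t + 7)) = t^2 + 8*t + 12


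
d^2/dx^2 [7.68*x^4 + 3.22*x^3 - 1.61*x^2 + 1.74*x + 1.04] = 92.16*x^2 + 19.32*x - 3.22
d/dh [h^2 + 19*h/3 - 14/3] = 2*h + 19/3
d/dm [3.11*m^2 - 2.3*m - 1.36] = 6.22*m - 2.3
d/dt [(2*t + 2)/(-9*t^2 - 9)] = 2*(-t^2 + 2*t*(t + 1) - 1)/(9*(t^2 + 1)^2)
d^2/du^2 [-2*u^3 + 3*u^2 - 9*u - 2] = 6 - 12*u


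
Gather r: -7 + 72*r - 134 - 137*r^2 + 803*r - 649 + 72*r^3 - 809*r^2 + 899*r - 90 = 72*r^3 - 946*r^2 + 1774*r - 880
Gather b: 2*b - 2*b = 0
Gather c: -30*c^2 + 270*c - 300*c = -30*c^2 - 30*c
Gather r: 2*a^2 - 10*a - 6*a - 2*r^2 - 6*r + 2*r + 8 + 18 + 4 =2*a^2 - 16*a - 2*r^2 - 4*r + 30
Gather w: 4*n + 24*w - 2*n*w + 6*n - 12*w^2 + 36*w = 10*n - 12*w^2 + w*(60 - 2*n)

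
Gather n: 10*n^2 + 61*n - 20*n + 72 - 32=10*n^2 + 41*n + 40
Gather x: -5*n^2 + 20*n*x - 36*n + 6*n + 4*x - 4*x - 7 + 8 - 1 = -5*n^2 + 20*n*x - 30*n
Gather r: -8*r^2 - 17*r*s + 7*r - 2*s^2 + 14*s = -8*r^2 + r*(7 - 17*s) - 2*s^2 + 14*s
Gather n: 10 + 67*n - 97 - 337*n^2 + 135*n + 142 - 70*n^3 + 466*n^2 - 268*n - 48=-70*n^3 + 129*n^2 - 66*n + 7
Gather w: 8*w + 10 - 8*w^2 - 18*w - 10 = -8*w^2 - 10*w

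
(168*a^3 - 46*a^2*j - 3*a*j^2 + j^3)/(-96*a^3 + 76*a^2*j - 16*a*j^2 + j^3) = (-28*a^2 + 3*a*j + j^2)/(16*a^2 - 10*a*j + j^2)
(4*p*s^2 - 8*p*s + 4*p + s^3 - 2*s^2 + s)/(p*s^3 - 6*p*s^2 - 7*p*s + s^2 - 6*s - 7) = (-4*p*s^2 + 8*p*s - 4*p - s^3 + 2*s^2 - s)/(-p*s^3 + 6*p*s^2 + 7*p*s - s^2 + 6*s + 7)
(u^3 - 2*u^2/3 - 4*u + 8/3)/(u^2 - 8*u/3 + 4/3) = u + 2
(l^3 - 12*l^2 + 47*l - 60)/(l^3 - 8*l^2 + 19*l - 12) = (l - 5)/(l - 1)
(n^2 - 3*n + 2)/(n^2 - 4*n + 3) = (n - 2)/(n - 3)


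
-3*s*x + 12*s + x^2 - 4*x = (-3*s + x)*(x - 4)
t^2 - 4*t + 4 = (t - 2)^2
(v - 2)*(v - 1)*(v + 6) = v^3 + 3*v^2 - 16*v + 12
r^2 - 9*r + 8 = (r - 8)*(r - 1)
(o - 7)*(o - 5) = o^2 - 12*o + 35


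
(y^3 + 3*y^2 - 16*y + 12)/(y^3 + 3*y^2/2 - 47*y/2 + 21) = 2*(y - 2)/(2*y - 7)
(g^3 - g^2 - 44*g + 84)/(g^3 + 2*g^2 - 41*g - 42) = (g - 2)/(g + 1)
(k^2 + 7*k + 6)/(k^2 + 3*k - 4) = (k^2 + 7*k + 6)/(k^2 + 3*k - 4)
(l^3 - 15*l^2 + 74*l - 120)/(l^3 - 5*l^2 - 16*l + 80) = (l - 6)/(l + 4)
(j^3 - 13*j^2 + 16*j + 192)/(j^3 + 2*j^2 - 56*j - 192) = (j^2 - 5*j - 24)/(j^2 + 10*j + 24)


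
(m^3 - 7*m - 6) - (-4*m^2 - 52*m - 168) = m^3 + 4*m^2 + 45*m + 162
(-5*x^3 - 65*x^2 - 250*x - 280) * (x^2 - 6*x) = -5*x^5 - 35*x^4 + 140*x^3 + 1220*x^2 + 1680*x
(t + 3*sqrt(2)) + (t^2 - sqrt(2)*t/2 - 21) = t^2 - sqrt(2)*t/2 + t - 21 + 3*sqrt(2)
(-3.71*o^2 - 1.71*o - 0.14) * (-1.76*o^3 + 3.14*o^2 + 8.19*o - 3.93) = 6.5296*o^5 - 8.6398*o^4 - 35.5079*o^3 + 0.135800000000001*o^2 + 5.5737*o + 0.5502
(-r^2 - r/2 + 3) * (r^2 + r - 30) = -r^4 - 3*r^3/2 + 65*r^2/2 + 18*r - 90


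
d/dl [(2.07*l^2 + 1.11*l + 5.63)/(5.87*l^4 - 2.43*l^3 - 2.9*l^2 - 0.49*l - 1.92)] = (-24.3018*l^5 - 14.517*l^4 - 126.7978*l^3 + 43.2474*l^2 + 24.7052*l + 0.6275)/(34.4569*l^8 - 28.5282*l^7 - 28.1411*l^6 + 8.3414*l^5 - 11.7494*l^4 + 12.1732*l^3 + 11.3761*l^2 + 1.8816*l + 3.6864)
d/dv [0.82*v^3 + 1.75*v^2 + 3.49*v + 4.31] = 2.46*v^2 + 3.5*v + 3.49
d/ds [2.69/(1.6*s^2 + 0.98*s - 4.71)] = (-8.608*s - 2.6362)/(1.6*s^2 + 0.98*s - 4.71)^2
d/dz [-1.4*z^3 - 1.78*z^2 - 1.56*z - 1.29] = -4.2*z^2 - 3.56*z - 1.56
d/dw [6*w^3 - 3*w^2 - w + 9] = 18*w^2 - 6*w - 1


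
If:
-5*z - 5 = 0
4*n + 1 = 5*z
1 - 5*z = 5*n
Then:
No Solution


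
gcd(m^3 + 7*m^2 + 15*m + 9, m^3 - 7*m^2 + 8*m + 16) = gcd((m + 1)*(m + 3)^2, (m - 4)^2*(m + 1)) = m + 1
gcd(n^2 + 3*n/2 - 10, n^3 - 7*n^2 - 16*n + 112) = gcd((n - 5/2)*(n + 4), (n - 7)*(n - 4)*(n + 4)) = n + 4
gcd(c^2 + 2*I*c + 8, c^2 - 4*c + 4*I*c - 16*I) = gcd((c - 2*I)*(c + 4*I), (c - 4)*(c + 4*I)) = c + 4*I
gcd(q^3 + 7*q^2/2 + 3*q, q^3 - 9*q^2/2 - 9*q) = q^2 + 3*q/2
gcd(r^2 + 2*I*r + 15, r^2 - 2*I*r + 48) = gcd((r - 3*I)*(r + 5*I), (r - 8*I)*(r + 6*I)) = 1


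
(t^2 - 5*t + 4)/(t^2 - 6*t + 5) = (t - 4)/(t - 5)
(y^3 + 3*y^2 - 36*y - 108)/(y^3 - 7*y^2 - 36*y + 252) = (y + 3)/(y - 7)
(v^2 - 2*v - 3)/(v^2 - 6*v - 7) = (v - 3)/(v - 7)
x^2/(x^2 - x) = x/(x - 1)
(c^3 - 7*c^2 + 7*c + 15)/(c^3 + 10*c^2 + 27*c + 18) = (c^2 - 8*c + 15)/(c^2 + 9*c + 18)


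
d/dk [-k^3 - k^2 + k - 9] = -3*k^2 - 2*k + 1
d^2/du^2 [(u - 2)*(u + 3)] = 2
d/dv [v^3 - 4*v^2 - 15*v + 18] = 3*v^2 - 8*v - 15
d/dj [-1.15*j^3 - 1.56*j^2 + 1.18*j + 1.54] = -3.45*j^2 - 3.12*j + 1.18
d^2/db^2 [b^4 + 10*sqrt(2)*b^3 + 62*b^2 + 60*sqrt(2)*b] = 12*b^2 + 60*sqrt(2)*b + 124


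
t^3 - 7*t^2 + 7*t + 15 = (t - 5)*(t - 3)*(t + 1)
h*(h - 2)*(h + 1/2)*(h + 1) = h^4 - h^3/2 - 5*h^2/2 - h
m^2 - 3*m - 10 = (m - 5)*(m + 2)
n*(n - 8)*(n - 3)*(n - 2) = n^4 - 13*n^3 + 46*n^2 - 48*n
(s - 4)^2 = s^2 - 8*s + 16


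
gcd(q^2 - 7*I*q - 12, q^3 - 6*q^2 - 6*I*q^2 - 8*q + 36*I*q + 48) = q - 4*I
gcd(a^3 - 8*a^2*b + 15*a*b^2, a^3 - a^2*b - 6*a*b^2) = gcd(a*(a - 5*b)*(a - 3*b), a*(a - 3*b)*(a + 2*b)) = a^2 - 3*a*b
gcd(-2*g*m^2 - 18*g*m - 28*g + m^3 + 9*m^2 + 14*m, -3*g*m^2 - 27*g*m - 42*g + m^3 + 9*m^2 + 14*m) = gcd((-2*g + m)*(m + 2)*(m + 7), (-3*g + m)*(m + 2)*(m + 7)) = m^2 + 9*m + 14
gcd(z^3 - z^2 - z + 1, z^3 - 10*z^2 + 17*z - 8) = z^2 - 2*z + 1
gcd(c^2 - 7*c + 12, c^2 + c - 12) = c - 3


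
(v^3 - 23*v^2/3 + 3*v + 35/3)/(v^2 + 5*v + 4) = (3*v^2 - 26*v + 35)/(3*(v + 4))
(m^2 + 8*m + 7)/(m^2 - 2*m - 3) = (m + 7)/(m - 3)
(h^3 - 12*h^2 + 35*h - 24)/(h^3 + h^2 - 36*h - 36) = (h^3 - 12*h^2 + 35*h - 24)/(h^3 + h^2 - 36*h - 36)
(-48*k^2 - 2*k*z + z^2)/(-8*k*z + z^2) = (6*k + z)/z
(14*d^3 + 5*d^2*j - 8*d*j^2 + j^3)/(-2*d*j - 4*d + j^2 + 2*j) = (-7*d^2 - 6*d*j + j^2)/(j + 2)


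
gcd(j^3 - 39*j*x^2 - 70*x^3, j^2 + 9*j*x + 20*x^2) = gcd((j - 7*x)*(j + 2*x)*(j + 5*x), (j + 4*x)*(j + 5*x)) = j + 5*x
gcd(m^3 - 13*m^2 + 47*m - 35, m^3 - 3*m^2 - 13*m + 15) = m^2 - 6*m + 5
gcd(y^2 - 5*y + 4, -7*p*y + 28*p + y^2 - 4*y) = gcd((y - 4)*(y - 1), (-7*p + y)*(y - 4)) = y - 4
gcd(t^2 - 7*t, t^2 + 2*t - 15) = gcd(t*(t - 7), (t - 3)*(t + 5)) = 1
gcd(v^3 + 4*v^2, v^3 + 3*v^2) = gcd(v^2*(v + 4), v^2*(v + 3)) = v^2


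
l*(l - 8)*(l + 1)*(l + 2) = l^4 - 5*l^3 - 22*l^2 - 16*l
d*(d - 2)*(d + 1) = d^3 - d^2 - 2*d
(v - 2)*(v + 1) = v^2 - v - 2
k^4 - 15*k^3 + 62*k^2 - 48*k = k*(k - 8)*(k - 6)*(k - 1)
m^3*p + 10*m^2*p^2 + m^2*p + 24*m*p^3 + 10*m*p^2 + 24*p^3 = (m + 4*p)*(m + 6*p)*(m*p + p)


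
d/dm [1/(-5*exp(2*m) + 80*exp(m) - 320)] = 2*(exp(m) - 8)*exp(m)/(5*(exp(2*m) - 16*exp(m) + 64)^2)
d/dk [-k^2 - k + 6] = -2*k - 1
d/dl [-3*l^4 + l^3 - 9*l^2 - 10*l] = -12*l^3 + 3*l^2 - 18*l - 10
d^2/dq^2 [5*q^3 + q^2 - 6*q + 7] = 30*q + 2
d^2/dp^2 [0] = 0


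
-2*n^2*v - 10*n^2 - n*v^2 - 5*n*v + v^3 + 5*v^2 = (-2*n + v)*(n + v)*(v + 5)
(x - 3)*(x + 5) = x^2 + 2*x - 15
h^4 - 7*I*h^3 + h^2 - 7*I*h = h*(h - 7*I)*(h - I)*(h + I)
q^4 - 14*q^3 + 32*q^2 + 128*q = q*(q - 8)^2*(q + 2)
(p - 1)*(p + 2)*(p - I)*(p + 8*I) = p^4 + p^3 + 7*I*p^3 + 6*p^2 + 7*I*p^2 + 8*p - 14*I*p - 16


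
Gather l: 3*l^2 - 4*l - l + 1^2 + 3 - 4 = 3*l^2 - 5*l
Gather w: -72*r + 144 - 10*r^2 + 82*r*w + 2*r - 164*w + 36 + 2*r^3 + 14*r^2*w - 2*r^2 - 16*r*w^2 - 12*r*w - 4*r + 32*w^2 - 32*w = 2*r^3 - 12*r^2 - 74*r + w^2*(32 - 16*r) + w*(14*r^2 + 70*r - 196) + 180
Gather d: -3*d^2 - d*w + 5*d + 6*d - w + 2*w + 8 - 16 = -3*d^2 + d*(11 - w) + w - 8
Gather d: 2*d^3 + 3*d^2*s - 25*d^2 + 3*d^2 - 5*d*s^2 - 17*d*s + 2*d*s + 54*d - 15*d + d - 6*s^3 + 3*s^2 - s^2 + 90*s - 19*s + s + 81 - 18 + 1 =2*d^3 + d^2*(3*s - 22) + d*(-5*s^2 - 15*s + 40) - 6*s^3 + 2*s^2 + 72*s + 64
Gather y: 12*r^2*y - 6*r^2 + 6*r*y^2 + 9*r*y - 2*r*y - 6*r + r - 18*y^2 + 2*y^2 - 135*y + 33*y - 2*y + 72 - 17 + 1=-6*r^2 - 5*r + y^2*(6*r - 16) + y*(12*r^2 + 7*r - 104) + 56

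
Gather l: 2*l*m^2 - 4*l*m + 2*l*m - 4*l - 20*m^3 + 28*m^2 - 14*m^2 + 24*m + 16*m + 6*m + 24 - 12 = l*(2*m^2 - 2*m - 4) - 20*m^3 + 14*m^2 + 46*m + 12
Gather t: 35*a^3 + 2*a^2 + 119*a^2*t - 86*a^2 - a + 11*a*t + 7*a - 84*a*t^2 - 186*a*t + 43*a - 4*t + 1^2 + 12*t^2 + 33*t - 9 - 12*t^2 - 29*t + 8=35*a^3 - 84*a^2 - 84*a*t^2 + 49*a + t*(119*a^2 - 175*a)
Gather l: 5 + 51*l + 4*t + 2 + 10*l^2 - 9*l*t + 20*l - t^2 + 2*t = 10*l^2 + l*(71 - 9*t) - t^2 + 6*t + 7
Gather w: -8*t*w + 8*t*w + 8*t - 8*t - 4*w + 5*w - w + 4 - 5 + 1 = 0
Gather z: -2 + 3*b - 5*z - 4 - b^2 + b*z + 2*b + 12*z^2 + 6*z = -b^2 + 5*b + 12*z^2 + z*(b + 1) - 6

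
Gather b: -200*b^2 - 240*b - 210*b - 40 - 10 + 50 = -200*b^2 - 450*b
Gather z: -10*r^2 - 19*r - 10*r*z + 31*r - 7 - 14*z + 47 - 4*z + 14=-10*r^2 + 12*r + z*(-10*r - 18) + 54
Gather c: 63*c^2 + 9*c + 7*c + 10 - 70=63*c^2 + 16*c - 60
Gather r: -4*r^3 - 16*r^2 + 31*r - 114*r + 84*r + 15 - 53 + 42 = -4*r^3 - 16*r^2 + r + 4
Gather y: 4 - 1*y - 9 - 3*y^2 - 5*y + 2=-3*y^2 - 6*y - 3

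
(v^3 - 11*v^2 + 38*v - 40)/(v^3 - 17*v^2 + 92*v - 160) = (v - 2)/(v - 8)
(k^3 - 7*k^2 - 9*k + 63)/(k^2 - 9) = k - 7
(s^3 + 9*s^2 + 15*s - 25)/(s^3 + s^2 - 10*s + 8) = (s^2 + 10*s + 25)/(s^2 + 2*s - 8)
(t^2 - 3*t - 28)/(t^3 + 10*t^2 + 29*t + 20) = (t - 7)/(t^2 + 6*t + 5)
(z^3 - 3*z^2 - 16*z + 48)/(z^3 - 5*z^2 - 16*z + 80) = (z - 3)/(z - 5)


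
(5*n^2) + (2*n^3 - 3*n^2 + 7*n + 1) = 2*n^3 + 2*n^2 + 7*n + 1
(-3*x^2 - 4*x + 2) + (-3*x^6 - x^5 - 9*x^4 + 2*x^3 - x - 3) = -3*x^6 - x^5 - 9*x^4 + 2*x^3 - 3*x^2 - 5*x - 1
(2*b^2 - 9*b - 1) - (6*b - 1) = 2*b^2 - 15*b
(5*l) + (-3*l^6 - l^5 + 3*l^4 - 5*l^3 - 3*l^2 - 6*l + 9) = -3*l^6 - l^5 + 3*l^4 - 5*l^3 - 3*l^2 - l + 9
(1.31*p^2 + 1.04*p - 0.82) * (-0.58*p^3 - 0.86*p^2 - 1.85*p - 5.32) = -0.7598*p^5 - 1.7298*p^4 - 2.8423*p^3 - 8.188*p^2 - 4.0158*p + 4.3624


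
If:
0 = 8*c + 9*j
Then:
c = -9*j/8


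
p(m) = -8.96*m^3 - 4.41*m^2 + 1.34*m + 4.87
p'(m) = -26.88*m^2 - 8.82*m + 1.34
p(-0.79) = 5.48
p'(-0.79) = -8.47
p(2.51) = -161.24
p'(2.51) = -190.14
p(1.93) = -73.38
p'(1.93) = -115.81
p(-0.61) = 4.45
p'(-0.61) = -3.28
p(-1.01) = 8.25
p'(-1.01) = -17.17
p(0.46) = 3.68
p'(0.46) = -8.41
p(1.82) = -61.31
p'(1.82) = -103.75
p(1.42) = -27.77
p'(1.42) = -65.39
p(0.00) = 4.87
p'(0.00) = 1.34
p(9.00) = -6872.12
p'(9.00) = -2255.32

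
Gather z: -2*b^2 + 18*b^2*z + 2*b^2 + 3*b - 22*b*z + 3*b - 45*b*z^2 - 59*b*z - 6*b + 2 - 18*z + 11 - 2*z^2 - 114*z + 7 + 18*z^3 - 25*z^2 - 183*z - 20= 18*z^3 + z^2*(-45*b - 27) + z*(18*b^2 - 81*b - 315)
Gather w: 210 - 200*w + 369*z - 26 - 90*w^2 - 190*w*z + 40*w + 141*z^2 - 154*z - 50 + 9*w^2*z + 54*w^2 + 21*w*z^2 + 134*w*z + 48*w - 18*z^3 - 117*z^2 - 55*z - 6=w^2*(9*z - 36) + w*(21*z^2 - 56*z - 112) - 18*z^3 + 24*z^2 + 160*z + 128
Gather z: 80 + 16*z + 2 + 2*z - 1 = 18*z + 81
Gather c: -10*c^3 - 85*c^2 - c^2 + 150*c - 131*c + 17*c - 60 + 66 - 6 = -10*c^3 - 86*c^2 + 36*c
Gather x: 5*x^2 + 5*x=5*x^2 + 5*x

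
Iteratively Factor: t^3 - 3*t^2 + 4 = (t - 2)*(t^2 - t - 2) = (t - 2)*(t + 1)*(t - 2)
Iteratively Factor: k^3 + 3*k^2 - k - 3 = (k + 1)*(k^2 + 2*k - 3) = (k - 1)*(k + 1)*(k + 3)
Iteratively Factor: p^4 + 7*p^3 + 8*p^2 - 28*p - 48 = (p + 3)*(p^3 + 4*p^2 - 4*p - 16) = (p + 2)*(p + 3)*(p^2 + 2*p - 8) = (p - 2)*(p + 2)*(p + 3)*(p + 4)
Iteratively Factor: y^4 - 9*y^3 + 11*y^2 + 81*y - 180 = (y - 3)*(y^3 - 6*y^2 - 7*y + 60) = (y - 3)*(y + 3)*(y^2 - 9*y + 20) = (y - 4)*(y - 3)*(y + 3)*(y - 5)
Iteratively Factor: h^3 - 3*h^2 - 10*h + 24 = (h + 3)*(h^2 - 6*h + 8) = (h - 2)*(h + 3)*(h - 4)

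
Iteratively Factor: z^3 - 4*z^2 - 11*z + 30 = (z - 2)*(z^2 - 2*z - 15) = (z - 2)*(z + 3)*(z - 5)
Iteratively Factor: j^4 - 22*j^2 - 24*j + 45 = (j + 3)*(j^3 - 3*j^2 - 13*j + 15) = (j - 5)*(j + 3)*(j^2 + 2*j - 3) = (j - 5)*(j - 1)*(j + 3)*(j + 3)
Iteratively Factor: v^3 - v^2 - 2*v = (v - 2)*(v^2 + v) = v*(v - 2)*(v + 1)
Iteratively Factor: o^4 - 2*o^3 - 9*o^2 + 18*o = (o - 2)*(o^3 - 9*o) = (o - 3)*(o - 2)*(o^2 + 3*o) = (o - 3)*(o - 2)*(o + 3)*(o)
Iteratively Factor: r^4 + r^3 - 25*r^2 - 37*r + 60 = (r - 5)*(r^3 + 6*r^2 + 5*r - 12) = (r - 5)*(r - 1)*(r^2 + 7*r + 12) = (r - 5)*(r - 1)*(r + 3)*(r + 4)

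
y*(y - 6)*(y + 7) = y^3 + y^2 - 42*y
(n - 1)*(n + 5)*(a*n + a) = a*n^3 + 5*a*n^2 - a*n - 5*a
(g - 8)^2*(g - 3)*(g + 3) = g^4 - 16*g^3 + 55*g^2 + 144*g - 576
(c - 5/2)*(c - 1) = c^2 - 7*c/2 + 5/2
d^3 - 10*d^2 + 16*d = d*(d - 8)*(d - 2)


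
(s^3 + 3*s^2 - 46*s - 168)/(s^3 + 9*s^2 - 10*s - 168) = (s^2 - 3*s - 28)/(s^2 + 3*s - 28)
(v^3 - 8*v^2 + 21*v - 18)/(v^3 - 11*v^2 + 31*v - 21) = (v^2 - 5*v + 6)/(v^2 - 8*v + 7)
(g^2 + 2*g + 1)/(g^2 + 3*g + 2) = (g + 1)/(g + 2)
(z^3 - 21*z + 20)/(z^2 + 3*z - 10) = (z^2 - 5*z + 4)/(z - 2)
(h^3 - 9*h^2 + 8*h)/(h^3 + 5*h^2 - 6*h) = (h - 8)/(h + 6)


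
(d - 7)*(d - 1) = d^2 - 8*d + 7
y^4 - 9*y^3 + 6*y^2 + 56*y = y*(y - 7)*(y - 4)*(y + 2)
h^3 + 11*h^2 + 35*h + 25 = (h + 1)*(h + 5)^2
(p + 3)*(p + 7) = p^2 + 10*p + 21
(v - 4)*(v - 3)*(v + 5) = v^3 - 2*v^2 - 23*v + 60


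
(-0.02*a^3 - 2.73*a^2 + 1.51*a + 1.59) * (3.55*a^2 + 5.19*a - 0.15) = -0.071*a^5 - 9.7953*a^4 - 8.8052*a^3 + 13.8909*a^2 + 8.0256*a - 0.2385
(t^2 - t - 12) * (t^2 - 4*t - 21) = t^4 - 5*t^3 - 29*t^2 + 69*t + 252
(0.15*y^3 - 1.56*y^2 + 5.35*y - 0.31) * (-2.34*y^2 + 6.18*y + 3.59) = -0.351*y^5 + 4.5774*y^4 - 21.6213*y^3 + 28.188*y^2 + 17.2907*y - 1.1129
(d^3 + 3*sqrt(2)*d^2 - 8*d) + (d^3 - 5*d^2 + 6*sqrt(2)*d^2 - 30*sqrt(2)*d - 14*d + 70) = 2*d^3 - 5*d^2 + 9*sqrt(2)*d^2 - 30*sqrt(2)*d - 22*d + 70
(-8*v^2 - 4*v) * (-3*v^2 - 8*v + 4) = 24*v^4 + 76*v^3 - 16*v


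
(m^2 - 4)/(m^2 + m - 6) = (m + 2)/(m + 3)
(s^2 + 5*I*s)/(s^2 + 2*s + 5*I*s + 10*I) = s/(s + 2)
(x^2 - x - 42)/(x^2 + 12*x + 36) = (x - 7)/(x + 6)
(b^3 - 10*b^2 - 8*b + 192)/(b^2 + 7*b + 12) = (b^2 - 14*b + 48)/(b + 3)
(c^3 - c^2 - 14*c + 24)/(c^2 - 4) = (c^2 + c - 12)/(c + 2)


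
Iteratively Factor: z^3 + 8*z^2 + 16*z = (z)*(z^2 + 8*z + 16) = z*(z + 4)*(z + 4)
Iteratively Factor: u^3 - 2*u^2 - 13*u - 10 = (u + 2)*(u^2 - 4*u - 5) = (u - 5)*(u + 2)*(u + 1)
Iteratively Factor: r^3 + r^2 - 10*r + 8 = (r - 2)*(r^2 + 3*r - 4) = (r - 2)*(r - 1)*(r + 4)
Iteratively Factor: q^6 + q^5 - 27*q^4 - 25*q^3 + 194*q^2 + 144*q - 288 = (q - 3)*(q^5 + 4*q^4 - 15*q^3 - 70*q^2 - 16*q + 96) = (q - 3)*(q + 4)*(q^4 - 15*q^2 - 10*q + 24) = (q - 4)*(q - 3)*(q + 4)*(q^3 + 4*q^2 + q - 6) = (q - 4)*(q - 3)*(q - 1)*(q + 4)*(q^2 + 5*q + 6) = (q - 4)*(q - 3)*(q - 1)*(q + 2)*(q + 4)*(q + 3)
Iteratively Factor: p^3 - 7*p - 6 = (p + 1)*(p^2 - p - 6) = (p - 3)*(p + 1)*(p + 2)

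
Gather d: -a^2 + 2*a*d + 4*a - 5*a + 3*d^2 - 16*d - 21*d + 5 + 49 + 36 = -a^2 - a + 3*d^2 + d*(2*a - 37) + 90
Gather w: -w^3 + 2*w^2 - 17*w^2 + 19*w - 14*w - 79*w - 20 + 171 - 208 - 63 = -w^3 - 15*w^2 - 74*w - 120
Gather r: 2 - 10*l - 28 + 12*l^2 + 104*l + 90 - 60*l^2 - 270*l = -48*l^2 - 176*l + 64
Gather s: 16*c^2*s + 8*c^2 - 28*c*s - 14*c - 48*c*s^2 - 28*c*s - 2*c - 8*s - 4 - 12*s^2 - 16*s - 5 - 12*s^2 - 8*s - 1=8*c^2 - 16*c + s^2*(-48*c - 24) + s*(16*c^2 - 56*c - 32) - 10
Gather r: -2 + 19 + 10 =27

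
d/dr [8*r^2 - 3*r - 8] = 16*r - 3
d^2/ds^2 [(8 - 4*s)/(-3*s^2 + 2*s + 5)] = 8*((8 - 9*s)*(-3*s^2 + 2*s + 5) - 4*(s - 2)*(3*s - 1)^2)/(-3*s^2 + 2*s + 5)^3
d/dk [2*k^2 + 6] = 4*k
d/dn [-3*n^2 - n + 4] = -6*n - 1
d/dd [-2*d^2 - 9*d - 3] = -4*d - 9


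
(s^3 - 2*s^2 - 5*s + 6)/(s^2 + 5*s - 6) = (s^2 - s - 6)/(s + 6)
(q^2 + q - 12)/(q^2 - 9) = (q + 4)/(q + 3)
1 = 1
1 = 1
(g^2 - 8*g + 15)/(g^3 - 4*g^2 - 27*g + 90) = (g - 5)/(g^2 - g - 30)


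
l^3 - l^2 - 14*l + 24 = (l - 3)*(l - 2)*(l + 4)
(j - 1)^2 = j^2 - 2*j + 1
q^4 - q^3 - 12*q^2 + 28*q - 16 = (q - 2)^2*(q - 1)*(q + 4)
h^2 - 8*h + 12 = (h - 6)*(h - 2)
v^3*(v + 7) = v^4 + 7*v^3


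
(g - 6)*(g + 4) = g^2 - 2*g - 24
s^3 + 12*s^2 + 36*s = s*(s + 6)^2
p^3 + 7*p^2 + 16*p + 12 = (p + 2)^2*(p + 3)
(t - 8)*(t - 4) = t^2 - 12*t + 32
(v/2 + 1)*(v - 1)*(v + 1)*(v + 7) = v^4/2 + 9*v^3/2 + 13*v^2/2 - 9*v/2 - 7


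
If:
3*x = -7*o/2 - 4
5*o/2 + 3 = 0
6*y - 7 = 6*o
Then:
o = -6/5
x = 1/15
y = -1/30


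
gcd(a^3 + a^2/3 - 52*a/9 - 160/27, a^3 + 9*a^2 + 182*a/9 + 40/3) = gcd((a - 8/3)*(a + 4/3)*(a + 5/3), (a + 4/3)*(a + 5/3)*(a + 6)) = a^2 + 3*a + 20/9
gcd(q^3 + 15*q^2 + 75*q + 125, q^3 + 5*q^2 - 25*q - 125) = q^2 + 10*q + 25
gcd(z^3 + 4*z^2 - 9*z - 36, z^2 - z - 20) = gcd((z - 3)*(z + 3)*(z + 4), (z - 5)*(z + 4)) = z + 4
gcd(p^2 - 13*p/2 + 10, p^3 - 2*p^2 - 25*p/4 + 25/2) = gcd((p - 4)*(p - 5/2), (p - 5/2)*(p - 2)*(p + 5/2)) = p - 5/2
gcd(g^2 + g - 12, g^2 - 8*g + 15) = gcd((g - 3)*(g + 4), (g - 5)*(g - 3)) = g - 3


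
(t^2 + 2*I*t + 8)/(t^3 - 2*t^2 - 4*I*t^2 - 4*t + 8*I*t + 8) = (t + 4*I)/(t^2 - 2*t*(1 + I) + 4*I)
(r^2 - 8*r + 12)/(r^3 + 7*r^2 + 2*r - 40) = (r - 6)/(r^2 + 9*r + 20)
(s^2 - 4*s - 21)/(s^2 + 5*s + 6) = (s - 7)/(s + 2)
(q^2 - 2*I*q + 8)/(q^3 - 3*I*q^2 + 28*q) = (q^2 - 2*I*q + 8)/(q*(q^2 - 3*I*q + 28))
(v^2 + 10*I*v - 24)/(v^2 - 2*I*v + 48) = (v + 4*I)/(v - 8*I)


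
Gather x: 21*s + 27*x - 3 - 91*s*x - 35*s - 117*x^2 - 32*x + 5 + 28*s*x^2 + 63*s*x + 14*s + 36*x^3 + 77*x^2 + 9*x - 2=36*x^3 + x^2*(28*s - 40) + x*(4 - 28*s)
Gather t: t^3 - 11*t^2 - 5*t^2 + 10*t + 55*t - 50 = t^3 - 16*t^2 + 65*t - 50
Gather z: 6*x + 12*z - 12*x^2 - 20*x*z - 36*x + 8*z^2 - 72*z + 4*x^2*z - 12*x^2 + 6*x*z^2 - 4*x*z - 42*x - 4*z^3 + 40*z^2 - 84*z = -24*x^2 - 72*x - 4*z^3 + z^2*(6*x + 48) + z*(4*x^2 - 24*x - 144)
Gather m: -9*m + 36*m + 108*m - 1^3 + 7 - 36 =135*m - 30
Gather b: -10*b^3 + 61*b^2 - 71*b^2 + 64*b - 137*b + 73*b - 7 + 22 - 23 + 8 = -10*b^3 - 10*b^2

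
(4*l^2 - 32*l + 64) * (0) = 0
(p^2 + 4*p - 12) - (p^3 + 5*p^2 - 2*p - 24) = -p^3 - 4*p^2 + 6*p + 12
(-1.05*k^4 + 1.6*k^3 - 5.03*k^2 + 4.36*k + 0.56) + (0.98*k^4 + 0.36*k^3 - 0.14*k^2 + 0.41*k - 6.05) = -0.0700000000000001*k^4 + 1.96*k^3 - 5.17*k^2 + 4.77*k - 5.49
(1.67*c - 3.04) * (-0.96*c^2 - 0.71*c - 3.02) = -1.6032*c^3 + 1.7327*c^2 - 2.885*c + 9.1808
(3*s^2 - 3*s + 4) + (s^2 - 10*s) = 4*s^2 - 13*s + 4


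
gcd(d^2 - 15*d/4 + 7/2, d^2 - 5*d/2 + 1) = d - 2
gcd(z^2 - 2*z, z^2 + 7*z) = z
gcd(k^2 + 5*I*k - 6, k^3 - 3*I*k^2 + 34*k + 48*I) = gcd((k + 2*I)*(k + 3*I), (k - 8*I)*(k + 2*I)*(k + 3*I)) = k^2 + 5*I*k - 6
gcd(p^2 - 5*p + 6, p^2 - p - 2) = p - 2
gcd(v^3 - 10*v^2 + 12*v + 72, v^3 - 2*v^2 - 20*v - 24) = v^2 - 4*v - 12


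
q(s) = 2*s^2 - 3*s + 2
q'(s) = 4*s - 3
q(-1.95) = 15.46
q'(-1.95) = -10.80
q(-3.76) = 41.56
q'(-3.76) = -18.04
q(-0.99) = 6.93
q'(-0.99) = -6.96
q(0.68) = 0.88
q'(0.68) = -0.28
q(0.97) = 0.97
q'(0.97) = 0.88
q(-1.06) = 7.43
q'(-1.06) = -7.24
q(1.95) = 3.76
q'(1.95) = 4.80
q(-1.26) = 8.96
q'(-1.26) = -8.04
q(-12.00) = 326.00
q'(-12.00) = -51.00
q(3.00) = 11.00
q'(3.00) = 9.00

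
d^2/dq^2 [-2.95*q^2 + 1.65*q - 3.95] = -5.90000000000000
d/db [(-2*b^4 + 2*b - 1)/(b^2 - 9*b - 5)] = ((2*b - 9)*(2*b^4 - 2*b + 1) + 2*(4*b^3 - 1)*(-b^2 + 9*b + 5))/(-b^2 + 9*b + 5)^2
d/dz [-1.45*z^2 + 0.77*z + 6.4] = 0.77 - 2.9*z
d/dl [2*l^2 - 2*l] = 4*l - 2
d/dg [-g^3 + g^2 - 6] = g*(2 - 3*g)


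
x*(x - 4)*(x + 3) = x^3 - x^2 - 12*x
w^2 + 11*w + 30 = (w + 5)*(w + 6)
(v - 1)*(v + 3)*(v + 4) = v^3 + 6*v^2 + 5*v - 12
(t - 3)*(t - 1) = t^2 - 4*t + 3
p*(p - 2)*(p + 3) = p^3 + p^2 - 6*p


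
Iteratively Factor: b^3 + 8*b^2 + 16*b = (b + 4)*(b^2 + 4*b) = (b + 4)^2*(b)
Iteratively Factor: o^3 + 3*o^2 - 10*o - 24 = (o + 2)*(o^2 + o - 12) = (o - 3)*(o + 2)*(o + 4)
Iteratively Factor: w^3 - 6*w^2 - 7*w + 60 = (w + 3)*(w^2 - 9*w + 20) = (w - 5)*(w + 3)*(w - 4)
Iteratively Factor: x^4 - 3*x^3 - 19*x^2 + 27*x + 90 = (x - 5)*(x^3 + 2*x^2 - 9*x - 18) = (x - 5)*(x + 2)*(x^2 - 9) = (x - 5)*(x + 2)*(x + 3)*(x - 3)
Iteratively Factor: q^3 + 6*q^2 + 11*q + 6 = (q + 2)*(q^2 + 4*q + 3) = (q + 2)*(q + 3)*(q + 1)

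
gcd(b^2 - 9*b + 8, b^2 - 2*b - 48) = b - 8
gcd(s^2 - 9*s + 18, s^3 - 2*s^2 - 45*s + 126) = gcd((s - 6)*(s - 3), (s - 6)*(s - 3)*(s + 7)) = s^2 - 9*s + 18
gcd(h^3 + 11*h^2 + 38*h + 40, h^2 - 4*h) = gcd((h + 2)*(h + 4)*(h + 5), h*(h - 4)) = 1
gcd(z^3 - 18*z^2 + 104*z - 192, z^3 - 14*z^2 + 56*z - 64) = z^2 - 12*z + 32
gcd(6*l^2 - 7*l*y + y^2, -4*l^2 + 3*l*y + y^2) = -l + y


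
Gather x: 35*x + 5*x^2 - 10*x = 5*x^2 + 25*x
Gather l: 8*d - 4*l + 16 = 8*d - 4*l + 16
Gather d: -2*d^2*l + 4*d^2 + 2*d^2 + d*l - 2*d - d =d^2*(6 - 2*l) + d*(l - 3)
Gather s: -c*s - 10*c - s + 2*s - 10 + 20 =-10*c + s*(1 - c) + 10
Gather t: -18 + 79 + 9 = 70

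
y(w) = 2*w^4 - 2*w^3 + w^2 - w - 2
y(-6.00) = 3064.00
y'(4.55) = 637.46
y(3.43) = 202.45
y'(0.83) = 1.10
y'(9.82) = 7015.77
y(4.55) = 682.95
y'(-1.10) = -21.11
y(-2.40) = 100.16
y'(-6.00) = -1957.00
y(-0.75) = 0.79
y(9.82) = 16789.10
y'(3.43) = 258.10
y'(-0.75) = -9.25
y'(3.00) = 167.00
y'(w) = 8*w^3 - 6*w^2 + 2*w - 1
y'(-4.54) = -882.36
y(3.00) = 112.00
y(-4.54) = 1059.98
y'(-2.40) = -150.95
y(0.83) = -2.34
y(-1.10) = 5.90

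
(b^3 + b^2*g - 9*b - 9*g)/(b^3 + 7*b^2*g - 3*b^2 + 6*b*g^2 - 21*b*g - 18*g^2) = (b + 3)/(b + 6*g)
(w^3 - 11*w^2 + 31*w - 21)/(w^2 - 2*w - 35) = (w^2 - 4*w + 3)/(w + 5)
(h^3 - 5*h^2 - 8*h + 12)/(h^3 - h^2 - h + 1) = (h^2 - 4*h - 12)/(h^2 - 1)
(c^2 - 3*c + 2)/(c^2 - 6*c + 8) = (c - 1)/(c - 4)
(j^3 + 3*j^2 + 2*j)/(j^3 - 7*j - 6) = j/(j - 3)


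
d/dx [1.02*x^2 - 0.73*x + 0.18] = 2.04*x - 0.73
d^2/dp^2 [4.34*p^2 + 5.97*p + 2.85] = 8.68000000000000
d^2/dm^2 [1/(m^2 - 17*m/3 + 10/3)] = 6*(-9*m^2 + 51*m + (6*m - 17)^2 - 30)/(3*m^2 - 17*m + 10)^3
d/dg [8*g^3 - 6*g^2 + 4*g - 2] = 24*g^2 - 12*g + 4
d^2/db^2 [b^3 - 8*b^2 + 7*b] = 6*b - 16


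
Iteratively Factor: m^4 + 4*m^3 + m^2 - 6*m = (m)*(m^3 + 4*m^2 + m - 6) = m*(m - 1)*(m^2 + 5*m + 6) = m*(m - 1)*(m + 2)*(m + 3)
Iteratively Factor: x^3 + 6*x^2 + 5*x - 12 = (x + 3)*(x^2 + 3*x - 4) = (x - 1)*(x + 3)*(x + 4)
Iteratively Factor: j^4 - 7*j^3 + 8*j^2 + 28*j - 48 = (j + 2)*(j^3 - 9*j^2 + 26*j - 24) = (j - 3)*(j + 2)*(j^2 - 6*j + 8) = (j - 4)*(j - 3)*(j + 2)*(j - 2)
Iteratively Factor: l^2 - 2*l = (l)*(l - 2)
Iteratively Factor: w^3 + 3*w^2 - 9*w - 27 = (w + 3)*(w^2 - 9) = (w + 3)^2*(w - 3)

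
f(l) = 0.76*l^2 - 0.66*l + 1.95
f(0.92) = 1.99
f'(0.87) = 0.66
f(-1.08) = 3.55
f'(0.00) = -0.66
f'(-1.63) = -3.14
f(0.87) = 1.95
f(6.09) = 26.12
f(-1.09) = 3.57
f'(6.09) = 8.60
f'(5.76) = 8.10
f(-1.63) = 5.05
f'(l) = 1.52*l - 0.66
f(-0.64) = 2.68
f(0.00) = 1.95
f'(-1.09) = -2.32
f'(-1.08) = -2.30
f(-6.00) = 33.27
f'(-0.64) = -1.63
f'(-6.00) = -9.78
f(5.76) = 23.36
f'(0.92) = 0.74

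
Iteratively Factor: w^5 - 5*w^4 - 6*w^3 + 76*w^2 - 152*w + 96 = (w - 3)*(w^4 - 2*w^3 - 12*w^2 + 40*w - 32) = (w - 3)*(w - 2)*(w^3 - 12*w + 16) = (w - 3)*(w - 2)*(w + 4)*(w^2 - 4*w + 4) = (w - 3)*(w - 2)^2*(w + 4)*(w - 2)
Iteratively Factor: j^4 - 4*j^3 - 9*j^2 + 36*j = (j + 3)*(j^3 - 7*j^2 + 12*j) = (j - 4)*(j + 3)*(j^2 - 3*j) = j*(j - 4)*(j + 3)*(j - 3)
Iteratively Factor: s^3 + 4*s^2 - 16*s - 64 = (s - 4)*(s^2 + 8*s + 16) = (s - 4)*(s + 4)*(s + 4)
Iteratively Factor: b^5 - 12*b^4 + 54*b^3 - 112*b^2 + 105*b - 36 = (b - 1)*(b^4 - 11*b^3 + 43*b^2 - 69*b + 36) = (b - 3)*(b - 1)*(b^3 - 8*b^2 + 19*b - 12) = (b - 4)*(b - 3)*(b - 1)*(b^2 - 4*b + 3) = (b - 4)*(b - 3)*(b - 1)^2*(b - 3)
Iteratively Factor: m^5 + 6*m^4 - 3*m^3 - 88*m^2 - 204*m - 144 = (m + 3)*(m^4 + 3*m^3 - 12*m^2 - 52*m - 48) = (m - 4)*(m + 3)*(m^3 + 7*m^2 + 16*m + 12) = (m - 4)*(m + 2)*(m + 3)*(m^2 + 5*m + 6) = (m - 4)*(m + 2)*(m + 3)^2*(m + 2)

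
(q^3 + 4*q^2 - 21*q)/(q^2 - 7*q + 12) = q*(q + 7)/(q - 4)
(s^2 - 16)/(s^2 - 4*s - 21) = (16 - s^2)/(-s^2 + 4*s + 21)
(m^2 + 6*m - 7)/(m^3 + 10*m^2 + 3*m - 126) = (m - 1)/(m^2 + 3*m - 18)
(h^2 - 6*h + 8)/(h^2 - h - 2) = (h - 4)/(h + 1)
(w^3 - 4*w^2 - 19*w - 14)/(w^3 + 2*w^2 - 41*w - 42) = (w^2 - 5*w - 14)/(w^2 + w - 42)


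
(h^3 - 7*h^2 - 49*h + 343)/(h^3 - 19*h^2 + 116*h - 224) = (h^2 - 49)/(h^2 - 12*h + 32)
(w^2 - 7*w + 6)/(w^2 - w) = (w - 6)/w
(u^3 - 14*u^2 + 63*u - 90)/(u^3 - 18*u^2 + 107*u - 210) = (u - 3)/(u - 7)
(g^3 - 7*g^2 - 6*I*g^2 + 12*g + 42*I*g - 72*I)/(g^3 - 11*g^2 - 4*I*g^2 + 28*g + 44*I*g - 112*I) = (g^2 - 3*g*(1 + 2*I) + 18*I)/(g^2 - g*(7 + 4*I) + 28*I)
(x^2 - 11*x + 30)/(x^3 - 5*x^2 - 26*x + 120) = (x - 5)/(x^2 + x - 20)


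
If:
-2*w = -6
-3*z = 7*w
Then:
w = 3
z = -7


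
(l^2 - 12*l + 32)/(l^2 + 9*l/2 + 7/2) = 2*(l^2 - 12*l + 32)/(2*l^2 + 9*l + 7)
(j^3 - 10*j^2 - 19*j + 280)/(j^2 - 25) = (j^2 - 15*j + 56)/(j - 5)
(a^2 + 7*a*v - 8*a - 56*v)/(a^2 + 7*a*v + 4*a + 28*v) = (a - 8)/(a + 4)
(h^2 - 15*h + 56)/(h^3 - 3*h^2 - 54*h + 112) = (h - 7)/(h^2 + 5*h - 14)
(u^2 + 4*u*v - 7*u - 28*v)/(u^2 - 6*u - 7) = (u + 4*v)/(u + 1)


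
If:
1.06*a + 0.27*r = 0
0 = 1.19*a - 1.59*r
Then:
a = 0.00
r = 0.00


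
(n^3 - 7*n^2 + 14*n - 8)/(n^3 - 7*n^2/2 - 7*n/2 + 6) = 2*(n - 2)/(2*n + 3)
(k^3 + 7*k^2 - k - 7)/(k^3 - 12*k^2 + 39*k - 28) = (k^2 + 8*k + 7)/(k^2 - 11*k + 28)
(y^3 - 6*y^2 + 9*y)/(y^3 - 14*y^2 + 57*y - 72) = y/(y - 8)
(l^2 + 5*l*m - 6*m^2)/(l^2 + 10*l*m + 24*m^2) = (l - m)/(l + 4*m)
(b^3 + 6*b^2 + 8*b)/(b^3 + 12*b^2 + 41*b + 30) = b*(b^2 + 6*b + 8)/(b^3 + 12*b^2 + 41*b + 30)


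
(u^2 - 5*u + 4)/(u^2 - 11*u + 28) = (u - 1)/(u - 7)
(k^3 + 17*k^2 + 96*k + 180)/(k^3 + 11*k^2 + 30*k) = (k + 6)/k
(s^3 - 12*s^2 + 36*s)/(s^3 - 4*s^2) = (s^2 - 12*s + 36)/(s*(s - 4))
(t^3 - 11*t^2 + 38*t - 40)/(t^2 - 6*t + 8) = t - 5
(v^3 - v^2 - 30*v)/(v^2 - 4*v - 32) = v*(-v^2 + v + 30)/(-v^2 + 4*v + 32)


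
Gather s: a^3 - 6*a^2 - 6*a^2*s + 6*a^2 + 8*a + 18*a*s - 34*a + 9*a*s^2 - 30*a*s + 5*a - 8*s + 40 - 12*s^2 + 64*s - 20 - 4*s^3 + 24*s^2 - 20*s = a^3 - 21*a - 4*s^3 + s^2*(9*a + 12) + s*(-6*a^2 - 12*a + 36) + 20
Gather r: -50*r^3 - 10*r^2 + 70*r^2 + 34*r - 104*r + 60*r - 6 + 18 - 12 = -50*r^3 + 60*r^2 - 10*r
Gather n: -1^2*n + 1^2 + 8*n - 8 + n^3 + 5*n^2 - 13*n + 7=n^3 + 5*n^2 - 6*n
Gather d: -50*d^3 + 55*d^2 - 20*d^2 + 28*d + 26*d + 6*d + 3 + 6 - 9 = -50*d^3 + 35*d^2 + 60*d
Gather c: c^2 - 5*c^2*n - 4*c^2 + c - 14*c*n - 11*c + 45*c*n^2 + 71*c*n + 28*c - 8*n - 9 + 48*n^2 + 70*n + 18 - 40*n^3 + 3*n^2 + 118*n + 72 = c^2*(-5*n - 3) + c*(45*n^2 + 57*n + 18) - 40*n^3 + 51*n^2 + 180*n + 81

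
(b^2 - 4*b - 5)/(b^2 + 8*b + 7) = (b - 5)/(b + 7)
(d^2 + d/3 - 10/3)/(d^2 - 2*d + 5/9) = 3*(d + 2)/(3*d - 1)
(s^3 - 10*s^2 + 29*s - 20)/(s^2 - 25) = (s^2 - 5*s + 4)/(s + 5)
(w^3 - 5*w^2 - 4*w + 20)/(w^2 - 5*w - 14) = (w^2 - 7*w + 10)/(w - 7)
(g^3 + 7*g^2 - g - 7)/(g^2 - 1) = g + 7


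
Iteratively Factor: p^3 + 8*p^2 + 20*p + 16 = (p + 2)*(p^2 + 6*p + 8) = (p + 2)^2*(p + 4)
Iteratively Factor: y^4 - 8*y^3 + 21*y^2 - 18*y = (y - 3)*(y^3 - 5*y^2 + 6*y) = (y - 3)*(y - 2)*(y^2 - 3*y) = (y - 3)^2*(y - 2)*(y)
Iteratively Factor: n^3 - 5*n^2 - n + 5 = (n + 1)*(n^2 - 6*n + 5) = (n - 5)*(n + 1)*(n - 1)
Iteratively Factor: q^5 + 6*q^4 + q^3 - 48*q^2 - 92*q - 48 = (q - 3)*(q^4 + 9*q^3 + 28*q^2 + 36*q + 16) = (q - 3)*(q + 2)*(q^3 + 7*q^2 + 14*q + 8) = (q - 3)*(q + 1)*(q + 2)*(q^2 + 6*q + 8) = (q - 3)*(q + 1)*(q + 2)*(q + 4)*(q + 2)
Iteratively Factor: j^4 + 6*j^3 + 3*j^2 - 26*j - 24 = (j + 4)*(j^3 + 2*j^2 - 5*j - 6) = (j - 2)*(j + 4)*(j^2 + 4*j + 3) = (j - 2)*(j + 3)*(j + 4)*(j + 1)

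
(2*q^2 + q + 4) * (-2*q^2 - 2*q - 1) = -4*q^4 - 6*q^3 - 12*q^2 - 9*q - 4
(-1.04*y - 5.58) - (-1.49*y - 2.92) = 0.45*y - 2.66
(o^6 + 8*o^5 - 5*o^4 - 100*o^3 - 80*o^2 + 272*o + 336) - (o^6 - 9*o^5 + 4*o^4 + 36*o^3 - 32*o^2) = 17*o^5 - 9*o^4 - 136*o^3 - 48*o^2 + 272*o + 336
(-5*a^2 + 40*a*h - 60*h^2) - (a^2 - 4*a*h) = -6*a^2 + 44*a*h - 60*h^2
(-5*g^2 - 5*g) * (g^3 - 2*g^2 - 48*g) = -5*g^5 + 5*g^4 + 250*g^3 + 240*g^2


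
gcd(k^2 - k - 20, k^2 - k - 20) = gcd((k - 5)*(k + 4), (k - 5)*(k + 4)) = k^2 - k - 20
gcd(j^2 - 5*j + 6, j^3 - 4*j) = j - 2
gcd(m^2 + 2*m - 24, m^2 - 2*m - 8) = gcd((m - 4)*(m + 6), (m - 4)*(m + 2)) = m - 4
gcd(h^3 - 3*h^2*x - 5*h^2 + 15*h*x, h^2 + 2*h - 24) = 1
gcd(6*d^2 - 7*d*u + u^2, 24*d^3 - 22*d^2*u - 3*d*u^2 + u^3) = 6*d^2 - 7*d*u + u^2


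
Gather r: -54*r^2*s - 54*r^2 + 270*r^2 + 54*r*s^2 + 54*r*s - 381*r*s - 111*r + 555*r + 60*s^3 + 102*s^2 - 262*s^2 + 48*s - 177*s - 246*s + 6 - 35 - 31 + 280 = r^2*(216 - 54*s) + r*(54*s^2 - 327*s + 444) + 60*s^3 - 160*s^2 - 375*s + 220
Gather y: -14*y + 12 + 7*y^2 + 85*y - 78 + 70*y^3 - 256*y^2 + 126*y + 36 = 70*y^3 - 249*y^2 + 197*y - 30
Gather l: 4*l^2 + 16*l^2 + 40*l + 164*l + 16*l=20*l^2 + 220*l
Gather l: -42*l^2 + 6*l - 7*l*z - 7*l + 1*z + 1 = -42*l^2 + l*(-7*z - 1) + z + 1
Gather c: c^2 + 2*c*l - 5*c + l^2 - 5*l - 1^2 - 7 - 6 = c^2 + c*(2*l - 5) + l^2 - 5*l - 14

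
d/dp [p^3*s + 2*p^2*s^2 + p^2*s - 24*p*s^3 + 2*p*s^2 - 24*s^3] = s*(3*p^2 + 4*p*s + 2*p - 24*s^2 + 2*s)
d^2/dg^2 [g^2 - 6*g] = 2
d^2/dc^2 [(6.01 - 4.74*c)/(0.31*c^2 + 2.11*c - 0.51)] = (-(0.62*c + 2.11)*(1.24*c + 4.22)*(4.74*c - 6.01) + (8.8164*c + 16.2766)*(0.31*c^2 + 2.11*c - 0.51))/(0.31*c^2 + 2.11*c - 0.51)^3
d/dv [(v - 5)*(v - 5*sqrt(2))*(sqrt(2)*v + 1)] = 3*sqrt(2)*v^2 - 18*v - 10*sqrt(2)*v - 5*sqrt(2) + 45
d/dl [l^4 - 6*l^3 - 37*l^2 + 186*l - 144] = 4*l^3 - 18*l^2 - 74*l + 186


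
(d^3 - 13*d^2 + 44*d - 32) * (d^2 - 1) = d^5 - 13*d^4 + 43*d^3 - 19*d^2 - 44*d + 32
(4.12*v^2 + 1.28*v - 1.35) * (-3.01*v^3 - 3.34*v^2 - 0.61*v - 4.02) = -12.4012*v^5 - 17.6136*v^4 - 2.7249*v^3 - 12.8342*v^2 - 4.3221*v + 5.427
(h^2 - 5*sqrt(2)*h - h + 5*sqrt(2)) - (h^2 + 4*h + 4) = -5*sqrt(2)*h - 5*h - 4 + 5*sqrt(2)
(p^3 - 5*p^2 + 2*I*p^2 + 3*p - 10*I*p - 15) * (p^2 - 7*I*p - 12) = p^5 - 5*p^4 - 5*I*p^4 + 5*p^3 + 25*I*p^3 - 25*p^2 - 45*I*p^2 - 36*p + 225*I*p + 180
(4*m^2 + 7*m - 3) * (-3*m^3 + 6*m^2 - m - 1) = -12*m^5 + 3*m^4 + 47*m^3 - 29*m^2 - 4*m + 3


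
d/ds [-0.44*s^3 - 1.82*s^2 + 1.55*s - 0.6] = -1.32*s^2 - 3.64*s + 1.55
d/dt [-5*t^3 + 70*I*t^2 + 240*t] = -15*t^2 + 140*I*t + 240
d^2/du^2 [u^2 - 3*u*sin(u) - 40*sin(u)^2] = 3*u*sin(u) + 160*sin(u)^2 - 6*cos(u) - 78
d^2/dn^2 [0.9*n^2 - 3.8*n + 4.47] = 1.80000000000000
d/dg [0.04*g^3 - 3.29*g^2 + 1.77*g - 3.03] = 0.12*g^2 - 6.58*g + 1.77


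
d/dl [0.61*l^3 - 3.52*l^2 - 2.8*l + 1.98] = 1.83*l^2 - 7.04*l - 2.8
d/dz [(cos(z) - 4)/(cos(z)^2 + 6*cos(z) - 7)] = (cos(z)^2 - 8*cos(z) - 17)*sin(z)/(cos(z)^2 + 6*cos(z) - 7)^2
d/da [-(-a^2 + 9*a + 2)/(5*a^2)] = (9*a + 4)/(5*a^3)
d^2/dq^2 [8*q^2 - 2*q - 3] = 16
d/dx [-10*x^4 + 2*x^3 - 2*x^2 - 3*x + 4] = -40*x^3 + 6*x^2 - 4*x - 3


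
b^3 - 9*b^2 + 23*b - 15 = (b - 5)*(b - 3)*(b - 1)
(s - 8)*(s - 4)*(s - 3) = s^3 - 15*s^2 + 68*s - 96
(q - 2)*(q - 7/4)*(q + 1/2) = q^3 - 13*q^2/4 + 13*q/8 + 7/4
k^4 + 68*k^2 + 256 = (k - 8*I)*(k - 2*I)*(k + 2*I)*(k + 8*I)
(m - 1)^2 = m^2 - 2*m + 1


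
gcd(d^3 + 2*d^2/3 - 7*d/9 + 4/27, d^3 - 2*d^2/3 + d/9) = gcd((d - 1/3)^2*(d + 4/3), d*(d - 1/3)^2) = d^2 - 2*d/3 + 1/9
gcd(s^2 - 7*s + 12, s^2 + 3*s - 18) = s - 3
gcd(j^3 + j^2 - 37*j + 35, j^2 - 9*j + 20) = j - 5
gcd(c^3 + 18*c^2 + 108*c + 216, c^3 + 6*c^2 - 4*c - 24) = c + 6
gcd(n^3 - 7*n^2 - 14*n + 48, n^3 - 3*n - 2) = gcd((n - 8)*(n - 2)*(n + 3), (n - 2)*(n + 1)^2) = n - 2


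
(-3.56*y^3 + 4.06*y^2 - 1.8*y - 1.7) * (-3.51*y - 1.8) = 12.4956*y^4 - 7.8426*y^3 - 0.99*y^2 + 9.207*y + 3.06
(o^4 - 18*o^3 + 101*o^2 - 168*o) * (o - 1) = o^5 - 19*o^4 + 119*o^3 - 269*o^2 + 168*o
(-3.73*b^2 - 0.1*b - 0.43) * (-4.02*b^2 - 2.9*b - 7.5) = 14.9946*b^4 + 11.219*b^3 + 29.9936*b^2 + 1.997*b + 3.225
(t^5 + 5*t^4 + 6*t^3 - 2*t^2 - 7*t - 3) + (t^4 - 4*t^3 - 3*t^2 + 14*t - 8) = t^5 + 6*t^4 + 2*t^3 - 5*t^2 + 7*t - 11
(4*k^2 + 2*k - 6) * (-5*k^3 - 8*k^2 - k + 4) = -20*k^5 - 42*k^4 + 10*k^3 + 62*k^2 + 14*k - 24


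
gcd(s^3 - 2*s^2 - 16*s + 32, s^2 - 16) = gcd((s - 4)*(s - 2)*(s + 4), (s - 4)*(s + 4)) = s^2 - 16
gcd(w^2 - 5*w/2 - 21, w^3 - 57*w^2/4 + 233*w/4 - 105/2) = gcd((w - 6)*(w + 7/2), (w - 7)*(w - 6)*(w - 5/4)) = w - 6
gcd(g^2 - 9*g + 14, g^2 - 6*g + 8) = g - 2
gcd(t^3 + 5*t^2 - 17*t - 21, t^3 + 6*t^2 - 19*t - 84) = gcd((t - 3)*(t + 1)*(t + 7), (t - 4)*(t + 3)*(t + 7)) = t + 7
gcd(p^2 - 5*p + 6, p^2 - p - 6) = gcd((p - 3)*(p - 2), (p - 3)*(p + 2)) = p - 3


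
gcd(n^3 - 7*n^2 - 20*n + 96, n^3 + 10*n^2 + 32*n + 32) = n + 4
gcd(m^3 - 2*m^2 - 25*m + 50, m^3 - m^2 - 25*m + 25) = m^2 - 25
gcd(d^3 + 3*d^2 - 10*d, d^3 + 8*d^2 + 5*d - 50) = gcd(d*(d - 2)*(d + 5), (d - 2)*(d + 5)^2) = d^2 + 3*d - 10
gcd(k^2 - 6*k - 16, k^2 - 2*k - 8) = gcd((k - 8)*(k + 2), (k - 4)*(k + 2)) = k + 2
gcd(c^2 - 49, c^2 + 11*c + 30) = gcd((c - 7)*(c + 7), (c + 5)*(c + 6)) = 1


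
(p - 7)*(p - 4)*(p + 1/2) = p^3 - 21*p^2/2 + 45*p/2 + 14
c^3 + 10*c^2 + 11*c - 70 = (c - 2)*(c + 5)*(c + 7)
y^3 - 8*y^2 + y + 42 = (y - 7)*(y - 3)*(y + 2)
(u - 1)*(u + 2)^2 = u^3 + 3*u^2 - 4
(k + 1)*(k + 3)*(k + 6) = k^3 + 10*k^2 + 27*k + 18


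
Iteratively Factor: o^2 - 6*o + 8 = (o - 4)*(o - 2)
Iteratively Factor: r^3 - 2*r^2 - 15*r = (r - 5)*(r^2 + 3*r) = r*(r - 5)*(r + 3)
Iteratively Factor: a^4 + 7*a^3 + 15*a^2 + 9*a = (a + 1)*(a^3 + 6*a^2 + 9*a) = a*(a + 1)*(a^2 + 6*a + 9) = a*(a + 1)*(a + 3)*(a + 3)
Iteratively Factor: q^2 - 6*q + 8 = (q - 4)*(q - 2)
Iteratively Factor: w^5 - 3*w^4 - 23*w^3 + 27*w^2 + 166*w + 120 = (w - 4)*(w^4 + w^3 - 19*w^2 - 49*w - 30) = (w - 4)*(w + 2)*(w^3 - w^2 - 17*w - 15) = (w - 5)*(w - 4)*(w + 2)*(w^2 + 4*w + 3) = (w - 5)*(w - 4)*(w + 1)*(w + 2)*(w + 3)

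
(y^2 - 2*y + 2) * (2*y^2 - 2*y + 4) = 2*y^4 - 6*y^3 + 12*y^2 - 12*y + 8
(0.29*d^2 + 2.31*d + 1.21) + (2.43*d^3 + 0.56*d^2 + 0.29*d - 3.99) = 2.43*d^3 + 0.85*d^2 + 2.6*d - 2.78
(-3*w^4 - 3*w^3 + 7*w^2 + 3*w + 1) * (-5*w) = 15*w^5 + 15*w^4 - 35*w^3 - 15*w^2 - 5*w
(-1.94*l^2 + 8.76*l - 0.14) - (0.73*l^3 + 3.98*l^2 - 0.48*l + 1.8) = -0.73*l^3 - 5.92*l^2 + 9.24*l - 1.94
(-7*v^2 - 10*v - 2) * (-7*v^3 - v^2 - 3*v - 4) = 49*v^5 + 77*v^4 + 45*v^3 + 60*v^2 + 46*v + 8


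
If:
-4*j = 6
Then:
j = -3/2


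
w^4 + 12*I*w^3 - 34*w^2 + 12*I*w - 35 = (w - I)*(w + I)*(w + 5*I)*(w + 7*I)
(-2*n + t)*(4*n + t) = -8*n^2 + 2*n*t + t^2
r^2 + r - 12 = (r - 3)*(r + 4)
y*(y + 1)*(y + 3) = y^3 + 4*y^2 + 3*y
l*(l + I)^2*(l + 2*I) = l^4 + 4*I*l^3 - 5*l^2 - 2*I*l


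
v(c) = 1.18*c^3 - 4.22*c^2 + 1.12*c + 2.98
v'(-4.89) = 127.04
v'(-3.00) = 58.30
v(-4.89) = -241.38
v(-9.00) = -1209.14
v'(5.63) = 65.81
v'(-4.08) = 94.48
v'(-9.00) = 363.82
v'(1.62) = -3.26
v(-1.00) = -3.54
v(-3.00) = -70.22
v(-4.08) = -151.98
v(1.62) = -1.26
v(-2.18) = -31.74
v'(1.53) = -3.51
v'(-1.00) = 13.10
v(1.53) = -0.96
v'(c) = 3.54*c^2 - 8.44*c + 1.12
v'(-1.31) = 18.25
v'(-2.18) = 36.34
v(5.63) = 86.10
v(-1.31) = -8.38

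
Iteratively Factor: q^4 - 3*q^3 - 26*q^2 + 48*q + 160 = (q + 4)*(q^3 - 7*q^2 + 2*q + 40) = (q - 5)*(q + 4)*(q^2 - 2*q - 8) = (q - 5)*(q - 4)*(q + 4)*(q + 2)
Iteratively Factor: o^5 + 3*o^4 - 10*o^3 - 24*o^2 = (o + 2)*(o^4 + o^3 - 12*o^2) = (o - 3)*(o + 2)*(o^3 + 4*o^2) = (o - 3)*(o + 2)*(o + 4)*(o^2) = o*(o - 3)*(o + 2)*(o + 4)*(o)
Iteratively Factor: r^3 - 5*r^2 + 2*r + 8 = (r + 1)*(r^2 - 6*r + 8) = (r - 4)*(r + 1)*(r - 2)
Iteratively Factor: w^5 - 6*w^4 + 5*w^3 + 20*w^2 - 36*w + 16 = (w + 2)*(w^4 - 8*w^3 + 21*w^2 - 22*w + 8) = (w - 1)*(w + 2)*(w^3 - 7*w^2 + 14*w - 8) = (w - 2)*(w - 1)*(w + 2)*(w^2 - 5*w + 4) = (w - 2)*(w - 1)^2*(w + 2)*(w - 4)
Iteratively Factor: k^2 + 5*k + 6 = (k + 2)*(k + 3)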